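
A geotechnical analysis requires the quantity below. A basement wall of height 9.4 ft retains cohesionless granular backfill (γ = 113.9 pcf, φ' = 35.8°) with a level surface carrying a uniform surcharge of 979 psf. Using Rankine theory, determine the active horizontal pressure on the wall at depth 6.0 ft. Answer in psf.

435 psf

K_a = (1 − sin φ)/(1 + sin φ) = 0.2619.
σ_v = γz + q = 113.9 × 6.0 + 979 = 1662 psf.
σ_h = K_a σ_v = 0.2619 × 1662 = 435.3 psf.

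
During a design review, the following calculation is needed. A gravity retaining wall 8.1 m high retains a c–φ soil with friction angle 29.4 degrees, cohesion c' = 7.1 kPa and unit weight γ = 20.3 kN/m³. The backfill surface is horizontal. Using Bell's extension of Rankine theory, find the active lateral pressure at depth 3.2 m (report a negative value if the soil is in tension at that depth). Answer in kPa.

13.9 kPa

K_a = (1 − sin φ)/(1 + sin φ) = 0.3415.
σ_a = K_a γ z − 2c√K_a = 0.3415×20.3×3.2 − 2×7.1×0.5844 = 13.88 kPa.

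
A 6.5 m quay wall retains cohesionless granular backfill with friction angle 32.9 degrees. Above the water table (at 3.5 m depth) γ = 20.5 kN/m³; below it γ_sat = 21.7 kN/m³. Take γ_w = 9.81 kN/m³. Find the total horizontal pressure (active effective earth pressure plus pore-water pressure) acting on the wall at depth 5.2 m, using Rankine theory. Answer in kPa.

K_a = (1 − sin φ)/(1 + sin φ) = 0.2960.
γ' = 21.7 − 9.81 = 11.89 kN/m³.
Effective vertical stress at 5.2 m: σ'_v = 20.5×3.5 + 11.89×1.70 = 91.96 kPa.
σ'_h = K_a σ'_v = 0.2960 × 91.96 = 27.22 kPa; u = γ_w × 1.70 = 16.68 kPa.
Total σ_h = 27.22 + 16.68 = 43.90 kPa.

43.9 kPa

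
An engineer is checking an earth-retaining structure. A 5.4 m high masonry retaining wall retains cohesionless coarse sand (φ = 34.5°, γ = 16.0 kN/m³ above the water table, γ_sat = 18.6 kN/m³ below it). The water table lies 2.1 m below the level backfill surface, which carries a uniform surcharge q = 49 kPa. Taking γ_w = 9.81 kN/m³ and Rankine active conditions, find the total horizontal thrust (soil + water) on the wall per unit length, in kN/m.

K_a = tan²(45° − φ/2) = 0.2768.
γ' = 18.6 − 9.81 = 8.790 kN/m³. h₂ = H − d_w = 3.3 m.
σ'_h: at surface K_a·q = 13.56; at WT K_a(q+γd_w) = 22.86; at base K_a(q+γd_w+γ'h₂) = 30.89 kPa.
P₁ = ½(13.56+22.86)×2.1 = 38.25; P₂ = ½(22.86+30.89)×3.3 = 88.70; P_w = ½γ_w h₂² = 53.42.
Total = 38.25+88.70+53.42 = 180.4 kN/m.

180 kN/m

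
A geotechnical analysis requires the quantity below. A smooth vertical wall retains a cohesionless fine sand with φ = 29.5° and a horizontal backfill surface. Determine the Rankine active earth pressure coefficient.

0.340

K_a = tan²(45° − φ/2) = tan²(30.25°) = 0.3401.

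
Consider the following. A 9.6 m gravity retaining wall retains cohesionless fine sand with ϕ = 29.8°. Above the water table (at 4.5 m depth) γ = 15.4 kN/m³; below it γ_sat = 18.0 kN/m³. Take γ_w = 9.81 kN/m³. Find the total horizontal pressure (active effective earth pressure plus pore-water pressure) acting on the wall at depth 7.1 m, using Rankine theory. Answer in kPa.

55.9 kPa

K_a = (1 − sin φ)/(1 + sin φ) = 0.3360.
γ' = 18.0 − 9.81 = 8.190 kN/m³.
Effective vertical stress at 7.1 m: σ'_v = 15.4×4.5 + 8.190×2.60 = 90.59 kPa.
σ'_h = K_a σ'_v = 0.3360 × 90.59 = 30.44 kPa; u = γ_w × 2.60 = 25.51 kPa.
Total σ_h = 30.44 + 25.51 = 55.95 kPa.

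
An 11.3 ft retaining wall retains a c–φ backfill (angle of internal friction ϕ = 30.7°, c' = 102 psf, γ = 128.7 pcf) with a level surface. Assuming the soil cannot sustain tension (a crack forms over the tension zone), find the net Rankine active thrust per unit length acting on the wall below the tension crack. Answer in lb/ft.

K_a = 0.3240; √K_a = 0.5692.
Tension-crack depth z_c = 2c/(γ√K_a) = 2×102/(128.7×0.5692) = 2.785 ft.
σ_a at base = K_a γ H − 2c√K_a = 0.3240×128.7×11.3 − 2×102×0.5692 = 355.1 psf.
P_a = ½ × 355.1 × (H − z_c) = 0.5×355.1×8.515 = 1512 lb/ft.

1510 lb/ft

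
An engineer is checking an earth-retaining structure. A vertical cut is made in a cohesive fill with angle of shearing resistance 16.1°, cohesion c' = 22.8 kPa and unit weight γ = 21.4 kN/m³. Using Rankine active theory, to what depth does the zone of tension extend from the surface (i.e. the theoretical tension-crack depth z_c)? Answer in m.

2.83 m

K_a = tan²(45° − 16.1°/2) = 0.5658; √K_a = 0.7522.
The active pressure is zero where K_a γ z = 2c√K_a, so z_c = 2c/(γ√K_a) = 2×22.8/(21.4×0.7522) = 2.833 m.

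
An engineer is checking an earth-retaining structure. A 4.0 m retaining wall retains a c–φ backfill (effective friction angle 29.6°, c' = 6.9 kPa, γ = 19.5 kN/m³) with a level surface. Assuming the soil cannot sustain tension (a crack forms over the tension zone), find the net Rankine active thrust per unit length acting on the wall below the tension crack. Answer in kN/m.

K_a = 0.3387; √K_a = 0.5820.
Tension-crack depth z_c = 2c/(γ√K_a) = 2×6.9/(19.5×0.5820) = 1.216 m.
σ_a at base = K_a γ H − 2c√K_a = 0.3387×19.5×4.0 − 2×6.9×0.5820 = 18.39 kPa.
P_a = ½ × 18.39 × (H − z_c) = 0.5×18.39×2.784 = 25.60 kN/m.

25.6 kN/m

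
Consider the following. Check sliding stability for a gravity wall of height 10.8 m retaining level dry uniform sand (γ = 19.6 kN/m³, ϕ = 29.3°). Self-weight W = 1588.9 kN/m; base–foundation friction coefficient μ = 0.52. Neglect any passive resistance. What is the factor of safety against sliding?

2.11

K_a = tan²(45° − 29.3°/2) = 0.3428.
P_a = ½K_aγH² = 0.5×0.3428×19.6×10.8² = 391.9 kN/m, acting at H/3 = 3.600 m above the base.
FS_sliding = μW / P_a = 0.52×1588.9 / 391.9 = 2.108.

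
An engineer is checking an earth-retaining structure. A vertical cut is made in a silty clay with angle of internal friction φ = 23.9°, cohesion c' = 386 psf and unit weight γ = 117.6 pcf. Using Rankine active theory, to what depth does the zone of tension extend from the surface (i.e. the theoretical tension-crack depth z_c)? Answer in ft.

K_a = tan²(45° − 23.9°/2) = 0.4233; √K_a = 0.6506.
The active pressure is zero where K_a γ z = 2c√K_a, so z_c = 2c/(γ√K_a) = 2×386/(117.6×0.6506) = 10.09 ft.

10.1 ft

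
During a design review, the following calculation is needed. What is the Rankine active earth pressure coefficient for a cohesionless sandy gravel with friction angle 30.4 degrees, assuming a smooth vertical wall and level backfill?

0.328

K_a = tan²(45° − φ/2) = tan²(29.80°) = 0.3280.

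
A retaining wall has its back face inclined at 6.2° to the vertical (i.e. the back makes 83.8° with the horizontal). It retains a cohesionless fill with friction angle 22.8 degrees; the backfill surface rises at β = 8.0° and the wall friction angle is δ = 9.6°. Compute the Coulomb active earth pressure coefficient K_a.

0.509

K_a = sin²(α+φ) / [sin²α · sin(α−δ) · (1 + √{sin(φ+δ)sin(φ−β) / (sin(α−δ)sin(α+β))})²].
With α = 83.8°, φ = 22.8°, δ = 9.6°, β = 8.0°: K_a = 0.5091.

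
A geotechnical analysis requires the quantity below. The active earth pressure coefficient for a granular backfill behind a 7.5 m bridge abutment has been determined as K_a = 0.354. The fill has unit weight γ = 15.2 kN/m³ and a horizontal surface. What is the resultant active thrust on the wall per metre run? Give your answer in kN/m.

151 kN/m

P = ½ K_a γ H² = 0.5 × 0.354 × 15.2 × 7.5² = 151.3 kN/m.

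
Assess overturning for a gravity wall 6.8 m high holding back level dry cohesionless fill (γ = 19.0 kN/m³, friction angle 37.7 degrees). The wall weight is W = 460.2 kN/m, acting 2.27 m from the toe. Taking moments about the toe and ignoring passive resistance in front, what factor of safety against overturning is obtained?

4.35

K_a = tan²(45° − 37.7°/2) = 0.2411.
P_a = ½K_aγH² = 0.5×0.2411×19.0×6.8² = 105.9 kN/m, acting at H/3 = 2.267 m above the base.
Overturning moment M_o = P_a × H/3 = 105.9 × 2.267 = 240.0.
Resisting moment M_r = W × 2.27 = 460.2 × 2.27 = 1045.
FS_overturning = M_r/M_o = 1045/240.0 = 4.352.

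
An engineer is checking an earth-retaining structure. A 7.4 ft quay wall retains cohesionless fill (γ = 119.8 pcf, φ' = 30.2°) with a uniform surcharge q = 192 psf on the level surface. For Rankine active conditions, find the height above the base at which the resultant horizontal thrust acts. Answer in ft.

K_a = 0.3307.
Triangular part P₁ = ½K_aγH² = 1085 at H/3 = 2.467 ft; rectangular part P₂ = K_a q H = 469.8 at H/2 = 3.700 ft.
ȳ = (P₁·2.467 + P₂·3.700)/(P₁+P₂) = 2.839 ft.

2.84 ft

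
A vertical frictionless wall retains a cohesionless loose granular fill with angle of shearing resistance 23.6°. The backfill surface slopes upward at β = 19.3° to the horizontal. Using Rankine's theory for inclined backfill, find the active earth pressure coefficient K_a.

K_a = cos β · (cos β − √(cos²β − cos²φ)) / (cos β + √(cos²β − cos²φ)).
cos β = 0.9438, cos φ = 0.9164, √(cos²β − cos²φ) = 0.2259.
K_a = 0.9438 × (0.9438 − 0.2259)/(0.9438 + 0.2259) = 0.5792.

0.579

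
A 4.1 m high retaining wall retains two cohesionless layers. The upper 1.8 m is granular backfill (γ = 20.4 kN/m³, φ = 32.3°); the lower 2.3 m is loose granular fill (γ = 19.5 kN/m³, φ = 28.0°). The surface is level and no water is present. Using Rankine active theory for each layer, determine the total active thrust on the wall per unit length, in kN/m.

K_a1 = tan²(45°−32.3°/2) = 0.3035; K_a2 = tan²(45°−28.0°/2) = 0.3610.
Layer 1: σ at base = K_a1 γ₁ h₁ = 11.14 kPa; P₁ = ½×11.14×1.8 = 10.03.
Layer 2: σ_v at top = γ₁h₁ = 36.72; σ_h top = K_a2×36.72 = 13.26; σ_h base = K_a2×(36.72+19.5×2.3) = 29.45.
P₂ = ½(13.26+29.45)×2.3 = 49.11. Total P_a = 10.03+49.11 = 59.14 kN/m.

59.1 kN/m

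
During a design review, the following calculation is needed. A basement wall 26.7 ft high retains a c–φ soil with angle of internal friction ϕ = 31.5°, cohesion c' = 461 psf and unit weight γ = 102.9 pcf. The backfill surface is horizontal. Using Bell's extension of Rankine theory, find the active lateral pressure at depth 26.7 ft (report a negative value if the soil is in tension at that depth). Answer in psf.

345 psf

K_a = (1 − sin φ)/(1 + sin φ) = 0.3136.
σ_a = K_a γ z − 2c√K_a = 0.3136×102.9×26.7 − 2×461×0.5600 = 345.3 psf.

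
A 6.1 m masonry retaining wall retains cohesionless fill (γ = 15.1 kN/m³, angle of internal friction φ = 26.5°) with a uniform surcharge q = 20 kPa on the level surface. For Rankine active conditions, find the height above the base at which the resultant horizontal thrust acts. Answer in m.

K_a = 0.3829.
Triangular part P₁ = ½K_aγH² = 107.6 at H/3 = 2.033 m; rectangular part P₂ = K_a q H = 46.72 at H/2 = 3.050 m.
ȳ = (P₁·2.033 + P₂·3.050)/(P₁+P₂) = 2.341 m.

2.34 m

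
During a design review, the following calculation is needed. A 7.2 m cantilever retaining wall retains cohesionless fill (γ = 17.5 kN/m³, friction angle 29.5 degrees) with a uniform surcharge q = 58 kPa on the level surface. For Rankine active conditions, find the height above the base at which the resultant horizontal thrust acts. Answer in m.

2.98 m

K_a = 0.3401.
Triangular part P₁ = ½K_aγH² = 154.3 at H/3 = 2.400 m; rectangular part P₂ = K_a q H = 142.0 at H/2 = 3.600 m.
ȳ = (P₁·2.400 + P₂·3.600)/(P₁+P₂) = 2.975 m.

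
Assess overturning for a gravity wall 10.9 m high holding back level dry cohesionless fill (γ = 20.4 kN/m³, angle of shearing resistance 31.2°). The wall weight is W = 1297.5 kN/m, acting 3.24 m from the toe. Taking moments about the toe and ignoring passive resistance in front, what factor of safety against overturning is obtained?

K_a = tan²(45° − 31.2°/2) = 0.3175.
P_a = ½K_aγH² = 0.5×0.3175×20.4×10.9² = 384.8 kN/m, acting at H/3 = 3.633 m above the base.
Overturning moment M_o = P_a × H/3 = 384.8 × 3.633 = 1398.
Resisting moment M_r = W × 3.24 = 1297.5 × 3.24 = 4204.
FS_overturning = M_r/M_o = 4204/1398 = 3.007.

3.01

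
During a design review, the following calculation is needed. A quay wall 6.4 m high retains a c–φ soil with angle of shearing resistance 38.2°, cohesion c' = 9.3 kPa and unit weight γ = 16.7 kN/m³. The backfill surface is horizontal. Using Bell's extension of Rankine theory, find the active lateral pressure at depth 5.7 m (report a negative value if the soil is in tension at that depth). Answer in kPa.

K_a = (1 − sin φ)/(1 + sin φ) = 0.2358.
σ_a = K_a γ z − 2c√K_a = 0.2358×16.7×5.7 − 2×9.3×0.4856 = 13.41 kPa.

13.4 kPa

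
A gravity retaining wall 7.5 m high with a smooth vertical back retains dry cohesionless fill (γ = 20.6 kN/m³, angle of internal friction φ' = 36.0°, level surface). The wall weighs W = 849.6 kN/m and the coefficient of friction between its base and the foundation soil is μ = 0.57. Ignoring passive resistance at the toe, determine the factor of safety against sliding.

3.22

K_a = tan²(45° − 36.0°/2) = 0.2596.
P_a = ½K_aγH² = 0.5×0.2596×20.6×7.5² = 150.4 kN/m, acting at H/3 = 2.500 m above the base.
FS_sliding = μW / P_a = 0.57×849.6 / 150.4 = 3.220.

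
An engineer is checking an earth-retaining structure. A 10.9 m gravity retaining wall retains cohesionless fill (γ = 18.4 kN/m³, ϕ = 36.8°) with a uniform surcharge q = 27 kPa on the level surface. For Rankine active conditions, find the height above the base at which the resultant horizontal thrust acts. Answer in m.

4.02 m

K_a = 0.2508.
Triangular part P₁ = ½K_aγH² = 274.1 at H/3 = 3.633 m; rectangular part P₂ = K_a q H = 73.80 at H/2 = 5.450 m.
ȳ = (P₁·3.633 + P₂·5.450)/(P₁+P₂) = 4.019 m.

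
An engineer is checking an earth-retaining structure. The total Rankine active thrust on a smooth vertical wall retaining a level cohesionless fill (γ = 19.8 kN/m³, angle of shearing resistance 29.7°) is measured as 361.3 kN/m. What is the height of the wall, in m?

10.4 m

K_a = 0.3374. P_a = ½ K_a γ H² ⇒ H = √(2P_a/(K_a γ)).
H = √(2×361.3/(0.3374×19.8)) = 10.40 m.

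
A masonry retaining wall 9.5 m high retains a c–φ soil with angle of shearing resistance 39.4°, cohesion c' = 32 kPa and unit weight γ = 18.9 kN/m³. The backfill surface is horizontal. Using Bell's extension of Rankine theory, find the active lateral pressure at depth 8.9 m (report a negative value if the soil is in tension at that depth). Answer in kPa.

K_a = (1 − sin φ)/(1 + sin φ) = 0.2234.
σ_a = K_a γ z − 2c√K_a = 0.2234×18.9×8.9 − 2×32×0.4727 = 7.333 kPa.

7.33 kPa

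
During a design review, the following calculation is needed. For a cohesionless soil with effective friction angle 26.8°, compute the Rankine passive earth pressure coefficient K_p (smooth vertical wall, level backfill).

K_p = (1 + sin φ)/(1 − sin φ) = tan²(45° + 26.8°/2) = 2.642.

2.64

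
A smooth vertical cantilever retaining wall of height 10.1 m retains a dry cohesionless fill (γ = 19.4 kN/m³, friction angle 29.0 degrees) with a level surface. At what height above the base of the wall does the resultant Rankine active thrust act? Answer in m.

3.37 m

K_a = 0.3470.
The pressure distribution is triangular, so the resultant acts at H/3 above the base = 10.1/3 = 3.367 m.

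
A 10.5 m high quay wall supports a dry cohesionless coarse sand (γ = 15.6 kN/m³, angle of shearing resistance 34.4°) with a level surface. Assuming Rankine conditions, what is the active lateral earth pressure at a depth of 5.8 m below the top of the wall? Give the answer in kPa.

25.2 kPa

K_a = (1 − sin φ)/(1 + sin φ) = 0.2780.
σ_h = K_a γ z = 0.2780 × 15.6 × 5.8 = 25.15 kPa.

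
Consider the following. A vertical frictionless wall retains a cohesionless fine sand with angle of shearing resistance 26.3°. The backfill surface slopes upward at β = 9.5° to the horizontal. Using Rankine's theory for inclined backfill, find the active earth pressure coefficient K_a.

K_a = cos β · (cos β − √(cos²β − cos²φ)) / (cos β + √(cos²β − cos²φ)).
cos β = 0.9863, cos φ = 0.8965, √(cos²β − cos²φ) = 0.4112.
K_a = 0.9863 × (0.9863 − 0.4112)/(0.9863 + 0.4112) = 0.4059.

0.406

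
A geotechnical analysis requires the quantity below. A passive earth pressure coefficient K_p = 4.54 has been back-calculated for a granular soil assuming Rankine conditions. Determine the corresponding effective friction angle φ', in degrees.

K_p = (1+sin φ)/(1−sin φ) ⇒ sin φ = (K_p − 1)/(K_p + 1) = 0.6390.
φ = arcsin(0.6390) = 39.72°.

39.7°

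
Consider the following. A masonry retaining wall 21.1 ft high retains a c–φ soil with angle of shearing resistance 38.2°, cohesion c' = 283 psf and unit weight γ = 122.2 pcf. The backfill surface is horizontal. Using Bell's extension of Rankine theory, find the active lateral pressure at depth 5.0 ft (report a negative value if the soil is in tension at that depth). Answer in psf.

K_a = (1 − sin φ)/(1 + sin φ) = 0.2358.
σ_a = K_a γ z − 2c√K_a = 0.2358×122.2×5.0 − 2×283×0.4856 = -130.8 psf.

-131 psf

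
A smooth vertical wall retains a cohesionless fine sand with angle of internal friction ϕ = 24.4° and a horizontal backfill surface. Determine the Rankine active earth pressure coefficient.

K_a = tan²(45° − φ/2) = tan²(32.80°) = 0.4153.

0.415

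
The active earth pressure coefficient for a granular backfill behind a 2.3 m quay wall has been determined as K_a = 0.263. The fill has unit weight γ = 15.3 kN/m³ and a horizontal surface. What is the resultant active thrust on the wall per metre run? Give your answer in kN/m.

P = ½ K_a γ H² = 0.5 × 0.263 × 15.3 × 2.3² = 10.64 kN/m.

10.6 kN/m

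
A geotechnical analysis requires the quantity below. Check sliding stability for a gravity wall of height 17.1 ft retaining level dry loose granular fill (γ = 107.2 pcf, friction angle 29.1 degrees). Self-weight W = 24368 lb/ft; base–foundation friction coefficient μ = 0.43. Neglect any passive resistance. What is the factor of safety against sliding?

K_a = tan²(45° − 29.1°/2) = 0.3456.
P_a = ½K_aγH² = 0.5×0.3456×107.2×17.1² = 5417 lb/ft, acting at H/3 = 5.700 ft above the base.
FS_sliding = μW / P_a = 0.43×24368 / 5417 = 1.934.

1.93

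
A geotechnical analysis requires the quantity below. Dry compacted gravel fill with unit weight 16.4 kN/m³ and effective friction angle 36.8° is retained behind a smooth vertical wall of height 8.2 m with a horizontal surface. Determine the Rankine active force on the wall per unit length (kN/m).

138 kN/m

K_a = tan²(45° − φ/2) = 0.2508.
P_a = ½ K_a γ H² = 0.5 × 0.2508 × 16.4 × 8.2² = 138.3 kN/m.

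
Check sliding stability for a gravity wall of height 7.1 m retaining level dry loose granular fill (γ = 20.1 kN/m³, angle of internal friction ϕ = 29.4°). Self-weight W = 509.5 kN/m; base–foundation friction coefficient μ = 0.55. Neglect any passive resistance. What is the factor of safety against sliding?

1.62

K_a = tan²(45° − 29.4°/2) = 0.3415.
P_a = ½K_aγH² = 0.5×0.3415×20.1×7.1² = 173.0 kN/m, acting at H/3 = 2.367 m above the base.
FS_sliding = μW / P_a = 0.55×509.5 / 173.0 = 1.620.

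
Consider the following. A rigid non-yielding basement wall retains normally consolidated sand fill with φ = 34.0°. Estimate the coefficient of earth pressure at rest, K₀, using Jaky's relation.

K₀ = 1 − sin φ' = 1 − sin 34.0° = 0.4408.

0.441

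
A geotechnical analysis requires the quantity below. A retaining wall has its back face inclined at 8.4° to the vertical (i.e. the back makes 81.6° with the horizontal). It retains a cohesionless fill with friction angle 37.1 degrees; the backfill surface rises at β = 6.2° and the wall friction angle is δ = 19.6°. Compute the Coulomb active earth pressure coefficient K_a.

K_a = sin²(α+φ) / [sin²α · sin(α−δ) · (1 + √{sin(φ+δ)sin(φ−β) / (sin(α−δ)sin(α+β))})²].
With α = 81.6°, φ = 37.1°, δ = 19.6°, β = 6.2°: K_a = 0.3090.

0.309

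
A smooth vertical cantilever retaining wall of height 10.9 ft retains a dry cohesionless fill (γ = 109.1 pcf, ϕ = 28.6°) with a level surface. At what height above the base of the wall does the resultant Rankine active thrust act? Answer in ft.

3.63 ft

K_a = 0.3525.
The pressure distribution is triangular, so the resultant acts at H/3 above the base = 10.9/3 = 3.633 ft.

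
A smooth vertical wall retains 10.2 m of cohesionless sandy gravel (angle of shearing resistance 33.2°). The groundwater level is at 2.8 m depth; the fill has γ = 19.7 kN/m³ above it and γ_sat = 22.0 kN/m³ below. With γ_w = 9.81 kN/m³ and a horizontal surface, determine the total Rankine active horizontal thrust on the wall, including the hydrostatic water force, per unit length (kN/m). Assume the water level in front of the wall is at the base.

508 kN/m

K_a = tan²(45° − φ/2) = 0.2924.
γ' = 22.0 − 9.81 = 12.19 kN/m³. Depth below WT = 7.4 m.
σ'_h at WT = K_a γ d_w = 16.13 kPa; at base = 16.13 + K_a γ' × 7.4 = 42.50 kPa.
P₁ (0–2.8 m) = ½×16.13×2.8 = 22.58. P₂ (2.8–10.2 m) = ½(16.13+42.50)×7.4 = 216.9.
P_w = ½ γ_w h₂² = 0.5×9.81×7.4² = 268.6. Total = 22.58+216.9+268.6 = 508.1 kN/m.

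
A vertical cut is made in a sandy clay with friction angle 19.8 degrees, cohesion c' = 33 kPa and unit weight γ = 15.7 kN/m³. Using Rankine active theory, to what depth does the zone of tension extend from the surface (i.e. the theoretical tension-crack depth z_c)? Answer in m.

5.98 m

K_a = tan²(45° − 19.8°/2) = 0.4939; √K_a = 0.7028.
The active pressure is zero where K_a γ z = 2c√K_a, so z_c = 2c/(γ√K_a) = 2×33/(15.7×0.7028) = 5.981 m.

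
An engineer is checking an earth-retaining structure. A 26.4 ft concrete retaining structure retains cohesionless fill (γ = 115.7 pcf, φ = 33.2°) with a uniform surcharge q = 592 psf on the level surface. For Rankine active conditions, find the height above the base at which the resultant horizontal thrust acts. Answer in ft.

K_a = 0.2924.
Triangular part P₁ = ½K_aγH² = 11790 at H/3 = 8.800 ft; rectangular part P₂ = K_a q H = 4569 at H/2 = 13.20 ft.
ȳ = (P₁·8.800 + P₂·13.20)/(P₁+P₂) = 10.03 ft.

10.0 ft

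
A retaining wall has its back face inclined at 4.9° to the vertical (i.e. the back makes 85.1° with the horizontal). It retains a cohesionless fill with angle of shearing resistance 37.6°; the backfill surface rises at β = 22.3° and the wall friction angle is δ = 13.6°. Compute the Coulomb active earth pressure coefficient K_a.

0.345

K_a = sin²(α+φ) / [sin²α · sin(α−δ) · (1 + √{sin(φ+δ)sin(φ−β) / (sin(α−δ)sin(α+β))})²].
With α = 85.1°, φ = 37.6°, δ = 13.6°, β = 22.3°: K_a = 0.3449.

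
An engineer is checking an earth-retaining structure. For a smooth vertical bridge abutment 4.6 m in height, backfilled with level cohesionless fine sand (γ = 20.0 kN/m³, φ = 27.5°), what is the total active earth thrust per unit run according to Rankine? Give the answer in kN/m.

77.9 kN/m

K_a = tan²(45° − φ/2) = 0.3682.
P_a = ½ K_a γ H² = 0.5 × 0.3682 × 20.0 × 4.6² = 77.92 kN/m.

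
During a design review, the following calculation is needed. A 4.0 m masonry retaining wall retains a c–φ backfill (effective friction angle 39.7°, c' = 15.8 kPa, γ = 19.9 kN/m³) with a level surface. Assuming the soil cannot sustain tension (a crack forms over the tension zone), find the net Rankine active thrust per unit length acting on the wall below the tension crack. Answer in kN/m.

K_a = 0.2204; √K_a = 0.4695.
Tension-crack depth z_c = 2c/(γ√K_a) = 2×15.8/(19.9×0.4695) = 3.382 m.
σ_a at base = K_a γ H − 2c√K_a = 0.2204×19.9×4.0 − 2×15.8×0.4695 = 2.710 kPa.
P_a = ½ × 2.710 × (H − z_c) = 0.5×2.710×0.6178 = 0.8371 kN/m.

0.837 kN/m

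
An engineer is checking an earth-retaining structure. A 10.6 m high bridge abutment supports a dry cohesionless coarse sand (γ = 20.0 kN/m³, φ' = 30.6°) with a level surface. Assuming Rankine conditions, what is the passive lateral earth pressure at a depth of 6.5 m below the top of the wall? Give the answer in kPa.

K_p = (1 + sin φ)/(1 − sin φ) = 3.074.
σ_h = K_p γ z = 3.074 × 20.0 × 6.5 = 399.6 kPa.

400 kPa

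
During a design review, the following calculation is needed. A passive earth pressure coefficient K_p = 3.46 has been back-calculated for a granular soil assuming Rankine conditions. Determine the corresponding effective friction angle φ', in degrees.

K_p = (1+sin φ)/(1−sin φ) ⇒ sin φ = (K_p − 1)/(K_p + 1) = 0.5516.
φ = arcsin(0.5516) = 33.47°.

33.5°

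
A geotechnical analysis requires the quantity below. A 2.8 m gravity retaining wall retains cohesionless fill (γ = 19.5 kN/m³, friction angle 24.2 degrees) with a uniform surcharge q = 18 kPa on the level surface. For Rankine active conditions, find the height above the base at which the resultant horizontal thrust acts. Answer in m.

K_a = 0.4185.
Triangular part P₁ = ½K_aγH² = 31.99 at H/3 = 0.9333 m; rectangular part P₂ = K_a q H = 21.09 at H/2 = 1.400 m.
ȳ = (P₁·0.9333 + P₂·1.400)/(P₁+P₂) = 1.119 m.

1.12 m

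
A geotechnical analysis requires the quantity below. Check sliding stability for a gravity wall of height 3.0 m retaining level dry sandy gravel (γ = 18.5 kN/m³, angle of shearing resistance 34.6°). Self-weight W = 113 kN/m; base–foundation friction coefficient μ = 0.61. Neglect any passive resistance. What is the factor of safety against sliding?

K_a = tan²(45° − 34.6°/2) = 0.2756.
P_a = ½K_aγH² = 0.5×0.2756×18.5×3.0² = 22.95 kN/m, acting at H/3 = 1.000 m above the base.
FS_sliding = μW / P_a = 0.61×113 / 22.95 = 3.004.

3.00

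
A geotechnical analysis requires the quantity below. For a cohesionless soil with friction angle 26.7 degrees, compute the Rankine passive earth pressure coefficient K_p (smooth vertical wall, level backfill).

K_p = (1 + sin φ)/(1 − sin φ) = tan²(45° + 26.7°/2) = 2.632.

2.63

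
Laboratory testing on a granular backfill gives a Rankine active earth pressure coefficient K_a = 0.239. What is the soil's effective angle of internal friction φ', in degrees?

37.9°

K_a = tan²(45° − φ/2) ⇒ 45° − φ/2 = arctan(√0.239) = 26.05°.
φ = 2(45° − 26.05°) = 37.89°.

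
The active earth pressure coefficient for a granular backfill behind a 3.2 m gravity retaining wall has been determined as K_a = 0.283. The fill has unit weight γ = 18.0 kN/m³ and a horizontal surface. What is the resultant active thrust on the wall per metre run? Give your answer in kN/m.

26.1 kN/m

P = ½ K_a γ H² = 0.5 × 0.283 × 18.0 × 3.2² = 26.08 kN/m.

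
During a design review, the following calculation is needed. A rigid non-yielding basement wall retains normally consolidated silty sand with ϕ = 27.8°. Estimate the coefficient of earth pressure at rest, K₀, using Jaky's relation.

K₀ = 1 − sin φ' = 1 − sin 27.8° = 0.5336.

0.534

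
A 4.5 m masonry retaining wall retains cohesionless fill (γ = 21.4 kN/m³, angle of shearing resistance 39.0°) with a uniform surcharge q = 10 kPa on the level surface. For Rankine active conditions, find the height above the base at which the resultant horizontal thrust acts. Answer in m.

1.63 m

K_a = 0.2275.
Triangular part P₁ = ½K_aγH² = 49.29 at H/3 = 1.500 m; rectangular part P₂ = K_a q H = 10.24 at H/2 = 2.250 m.
ȳ = (P₁·1.500 + P₂·2.250)/(P₁+P₂) = 1.629 m.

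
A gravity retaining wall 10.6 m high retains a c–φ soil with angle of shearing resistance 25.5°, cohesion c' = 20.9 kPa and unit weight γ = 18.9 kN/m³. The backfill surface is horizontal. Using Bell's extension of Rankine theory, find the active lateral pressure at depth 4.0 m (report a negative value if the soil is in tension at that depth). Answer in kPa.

K_a = (1 − sin φ)/(1 + sin φ) = 0.3981.
σ_a = K_a γ z − 2c√K_a = 0.3981×18.9×4.0 − 2×20.9×0.6310 = 3.723 kPa.

3.72 kPa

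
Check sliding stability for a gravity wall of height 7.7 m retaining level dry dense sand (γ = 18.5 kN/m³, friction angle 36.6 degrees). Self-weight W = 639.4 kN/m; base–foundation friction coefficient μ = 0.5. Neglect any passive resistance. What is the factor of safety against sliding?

K_a = tan²(45° − 36.6°/2) = 0.2530.
P_a = ½K_aγH² = 0.5×0.2530×18.5×7.7² = 138.7 kN/m, acting at H/3 = 2.567 m above the base.
FS_sliding = μW / P_a = 0.5×639.4 / 138.7 = 2.304.

2.30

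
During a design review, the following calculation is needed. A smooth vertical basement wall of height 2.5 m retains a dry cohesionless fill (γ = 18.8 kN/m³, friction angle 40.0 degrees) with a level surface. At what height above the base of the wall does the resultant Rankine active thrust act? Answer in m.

0.833 m

K_a = 0.2174.
The pressure distribution is triangular, so the resultant acts at H/3 above the base = 2.5/3 = 0.8333 m.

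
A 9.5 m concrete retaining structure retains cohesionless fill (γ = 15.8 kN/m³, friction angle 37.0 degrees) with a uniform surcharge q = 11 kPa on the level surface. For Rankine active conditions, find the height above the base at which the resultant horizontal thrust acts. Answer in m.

3.37 m

K_a = 0.2486.
Triangular part P₁ = ½K_aγH² = 177.2 at H/3 = 3.167 m; rectangular part P₂ = K_a q H = 25.98 at H/2 = 4.750 m.
ȳ = (P₁·3.167 + P₂·4.750)/(P₁+P₂) = 3.369 m.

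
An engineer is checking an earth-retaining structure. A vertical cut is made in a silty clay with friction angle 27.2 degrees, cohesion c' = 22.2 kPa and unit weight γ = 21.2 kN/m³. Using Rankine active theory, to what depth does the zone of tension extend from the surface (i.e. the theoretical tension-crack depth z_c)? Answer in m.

K_a = tan²(45° − 27.2°/2) = 0.3726; √K_a = 0.6104.
The active pressure is zero where K_a γ z = 2c√K_a, so z_c = 2c/(γ√K_a) = 2×22.2/(21.2×0.6104) = 3.431 m.

3.43 m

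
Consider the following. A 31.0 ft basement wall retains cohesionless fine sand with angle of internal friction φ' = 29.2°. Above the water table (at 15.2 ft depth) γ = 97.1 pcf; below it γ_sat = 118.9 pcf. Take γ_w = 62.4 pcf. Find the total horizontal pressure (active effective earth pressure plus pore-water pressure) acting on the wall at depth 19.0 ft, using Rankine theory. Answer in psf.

819 psf

K_a = (1 − sin φ)/(1 + sin φ) = 0.3442.
γ' = 118.9 − 62.4 = 56.50 pcf.
Effective vertical stress at 19.0 ft: σ'_v = 97.1×15.2 + 56.50×3.80 = 1691 psf.
σ'_h = K_a σ'_v = 0.3442 × 1691 = 581.9 psf; u = γ_w × 3.80 = 237.1 psf.
Total σ_h = 581.9 + 237.1 = 819.1 psf.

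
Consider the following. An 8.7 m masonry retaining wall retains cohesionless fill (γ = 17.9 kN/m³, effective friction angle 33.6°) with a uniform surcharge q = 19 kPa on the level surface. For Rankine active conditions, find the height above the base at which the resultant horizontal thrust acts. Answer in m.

3.18 m

K_a = 0.2875.
Triangular part P₁ = ½K_aγH² = 194.8 at H/3 = 2.900 m; rectangular part P₂ = K_a q H = 47.52 at H/2 = 4.350 m.
ȳ = (P₁·2.900 + P₂·4.350)/(P₁+P₂) = 3.184 m.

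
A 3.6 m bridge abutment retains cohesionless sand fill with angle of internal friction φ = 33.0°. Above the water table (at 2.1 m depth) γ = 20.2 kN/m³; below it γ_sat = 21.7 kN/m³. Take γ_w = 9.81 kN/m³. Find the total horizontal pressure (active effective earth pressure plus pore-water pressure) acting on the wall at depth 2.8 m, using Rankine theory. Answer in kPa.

21.8 kPa

K_a = (1 − sin φ)/(1 + sin φ) = 0.2948.
γ' = 21.7 − 9.81 = 11.89 kN/m³.
Effective vertical stress at 2.8 m: σ'_v = 20.2×2.1 + 11.89×0.700 = 50.74 kPa.
σ'_h = K_a σ'_v = 0.2948 × 50.74 = 14.96 kPa; u = γ_w × 0.700 = 6.867 kPa.
Total σ_h = 14.96 + 6.867 = 21.83 kPa.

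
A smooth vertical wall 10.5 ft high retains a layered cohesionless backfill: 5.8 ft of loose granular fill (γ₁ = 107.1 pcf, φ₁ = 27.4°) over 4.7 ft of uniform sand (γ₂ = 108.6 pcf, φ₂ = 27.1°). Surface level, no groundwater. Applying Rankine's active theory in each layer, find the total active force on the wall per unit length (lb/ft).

2210 lb/ft

K_a1 = tan²(45°−27.4°/2) = 0.3697; K_a2 = tan²(45°−27.1°/2) = 0.3741.
Layer 1: σ at base = K_a1 γ₁ h₁ = 229.6 psf; P₁ = ½×229.6×5.8 = 665.9.
Layer 2: σ_v at top = γ₁h₁ = 621.2; σ_h top = K_a2×621.2 = 232.4; σ_h base = K_a2×(621.2+108.6×4.7) = 423.3.
P₂ = ½(232.4+423.3)×4.7 = 1541. Total P_a = 665.9+1541 = 2207 lb/ft.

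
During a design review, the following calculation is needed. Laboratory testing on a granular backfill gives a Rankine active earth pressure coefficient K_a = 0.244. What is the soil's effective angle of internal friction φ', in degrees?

37.4°

K_a = tan²(45° − φ/2) ⇒ 45° − φ/2 = arctan(√0.244) = 26.29°.
φ = 2(45° − 26.29°) = 37.42°.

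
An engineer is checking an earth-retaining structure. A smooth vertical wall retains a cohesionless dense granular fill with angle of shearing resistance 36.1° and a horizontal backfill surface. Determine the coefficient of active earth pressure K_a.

K_a = tan²(45° − φ/2) = tan²(26.95°) = 0.2585.

0.258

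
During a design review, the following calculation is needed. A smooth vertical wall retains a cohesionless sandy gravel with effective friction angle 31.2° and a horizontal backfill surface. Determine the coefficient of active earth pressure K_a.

0.317

K_a = tan²(45° − φ/2) = tan²(29.40°) = 0.3175.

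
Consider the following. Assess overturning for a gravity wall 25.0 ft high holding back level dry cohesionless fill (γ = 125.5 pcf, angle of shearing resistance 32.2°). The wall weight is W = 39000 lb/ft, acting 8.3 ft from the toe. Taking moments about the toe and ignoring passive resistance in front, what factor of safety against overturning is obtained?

3.25

K_a = tan²(45° − 32.2°/2) = 0.3047.
P_a = ½K_aγH² = 0.5×0.3047×125.5×25.0² = 11950 lb/ft, acting at H/3 = 8.333 ft above the base.
Overturning moment M_o = P_a × H/3 = 11950 × 8.333 = 99590.
Resisting moment M_r = W × 8.3 = 39000 × 8.3 = 323700.
FS_overturning = M_r/M_o = 323700/99590 = 3.250.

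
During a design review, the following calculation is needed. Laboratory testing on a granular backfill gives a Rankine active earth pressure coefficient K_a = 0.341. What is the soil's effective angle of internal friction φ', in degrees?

K_a = tan²(45° − φ/2) ⇒ 45° − φ/2 = arctan(√0.341) = 30.28°.
φ = 2(45° − 30.28°) = 29.43°.

29.4°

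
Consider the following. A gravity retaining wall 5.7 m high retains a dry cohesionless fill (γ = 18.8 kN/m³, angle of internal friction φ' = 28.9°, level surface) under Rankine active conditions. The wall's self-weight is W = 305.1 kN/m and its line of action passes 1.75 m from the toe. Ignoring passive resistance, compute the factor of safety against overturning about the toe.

2.64

K_a = tan²(45° − 28.9°/2) = 0.3484.
P_a = ½K_aγH² = 0.5×0.3484×18.8×5.7² = 106.4 kN/m, acting at H/3 = 1.900 m above the base.
Overturning moment M_o = P_a × H/3 = 106.4 × 1.900 = 202.1.
Resisting moment M_r = W × 1.75 = 305.1 × 1.75 = 533.9.
FS_overturning = M_r/M_o = 533.9/202.1 = 2.641.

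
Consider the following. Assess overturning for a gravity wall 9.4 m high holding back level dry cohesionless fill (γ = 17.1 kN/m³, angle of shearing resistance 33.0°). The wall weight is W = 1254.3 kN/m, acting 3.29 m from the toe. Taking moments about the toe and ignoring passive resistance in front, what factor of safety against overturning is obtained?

5.91

K_a = tan²(45° − 33.0°/2) = 0.2948.
P_a = ½K_aγH² = 0.5×0.2948×17.1×9.4² = 222.7 kN/m, acting at H/3 = 3.133 m above the base.
Overturning moment M_o = P_a × H/3 = 222.7 × 3.133 = 697.8.
Resisting moment M_r = W × 3.29 = 1254.3 × 3.29 = 4127.
FS_overturning = M_r/M_o = 4127/697.8 = 5.913.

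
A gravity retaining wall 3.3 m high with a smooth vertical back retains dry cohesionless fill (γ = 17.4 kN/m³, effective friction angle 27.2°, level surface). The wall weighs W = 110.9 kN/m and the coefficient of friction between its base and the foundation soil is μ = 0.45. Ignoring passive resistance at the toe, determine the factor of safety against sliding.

1.41

K_a = tan²(45° − 27.2°/2) = 0.3726.
P_a = ½K_aγH² = 0.5×0.3726×17.4×3.3² = 35.30 kN/m, acting at H/3 = 1.100 m above the base.
FS_sliding = μW / P_a = 0.45×110.9 / 35.30 = 1.414.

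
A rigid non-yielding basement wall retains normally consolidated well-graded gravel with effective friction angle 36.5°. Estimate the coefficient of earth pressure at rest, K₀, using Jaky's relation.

K₀ = 1 − sin φ' = 1 − sin 36.5° = 0.4052.

0.405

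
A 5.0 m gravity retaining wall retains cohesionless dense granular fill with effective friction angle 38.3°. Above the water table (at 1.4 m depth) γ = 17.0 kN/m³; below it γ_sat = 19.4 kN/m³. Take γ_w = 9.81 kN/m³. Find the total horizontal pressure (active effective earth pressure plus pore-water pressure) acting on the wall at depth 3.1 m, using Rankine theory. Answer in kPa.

26.1 kPa

K_a = (1 − sin φ)/(1 + sin φ) = 0.2347.
γ' = 19.4 − 9.81 = 9.590 kN/m³.
Effective vertical stress at 3.1 m: σ'_v = 17.0×1.4 + 9.590×1.70 = 40.10 kPa.
σ'_h = K_a σ'_v = 0.2347 × 40.10 = 9.414 kPa; u = γ_w × 1.70 = 16.68 kPa.
Total σ_h = 9.414 + 16.68 = 26.09 kPa.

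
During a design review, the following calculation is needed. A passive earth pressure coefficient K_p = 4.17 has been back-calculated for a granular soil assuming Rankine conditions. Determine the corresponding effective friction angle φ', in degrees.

37.8°

K_p = (1+sin φ)/(1−sin φ) ⇒ sin φ = (K_p − 1)/(K_p + 1) = 0.6132.
φ = arcsin(0.6132) = 37.82°.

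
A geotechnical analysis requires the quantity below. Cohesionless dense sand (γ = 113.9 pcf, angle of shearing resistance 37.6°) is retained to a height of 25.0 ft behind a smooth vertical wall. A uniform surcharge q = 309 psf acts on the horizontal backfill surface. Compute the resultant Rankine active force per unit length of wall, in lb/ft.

10500 lb/ft

K_a = tan²(45° − φ/2) = 0.2421.
Soil triangle: ½ K_a γ H² = 0.5×0.2421×113.9×25.0² = 8618 lb/ft.
Surcharge rectangle: K_a q H = 0.2421×309×25.0 = 1870 lb/ft.
Total = 8618 + 1870 = 10490 lb/ft.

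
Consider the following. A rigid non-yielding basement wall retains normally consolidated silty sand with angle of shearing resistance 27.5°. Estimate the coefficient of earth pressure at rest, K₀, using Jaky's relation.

0.538

K₀ = 1 − sin φ' = 1 − sin 27.5° = 0.5383.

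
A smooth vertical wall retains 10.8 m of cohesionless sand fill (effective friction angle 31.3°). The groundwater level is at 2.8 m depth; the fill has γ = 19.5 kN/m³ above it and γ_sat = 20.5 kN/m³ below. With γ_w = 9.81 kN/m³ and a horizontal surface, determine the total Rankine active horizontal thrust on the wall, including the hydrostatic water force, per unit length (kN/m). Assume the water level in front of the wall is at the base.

584 kN/m

K_a = tan²(45° − φ/2) = 0.3162.
γ' = 20.5 − 9.81 = 10.69 kN/m³. Depth below WT = 8.0 m.
σ'_h at WT = K_a γ d_w = 17.26 kPa; at base = 17.26 + K_a γ' × 8.0 = 44.31 kPa.
P₁ (0–2.8 m) = ½×17.26×2.8 = 24.17. P₂ (2.8–10.8 m) = ½(17.26+44.31)×8.0 = 246.3.
P_w = ½ γ_w h₂² = 0.5×9.81×8.0² = 313.9. Total = 24.17+246.3+313.9 = 584.4 kN/m.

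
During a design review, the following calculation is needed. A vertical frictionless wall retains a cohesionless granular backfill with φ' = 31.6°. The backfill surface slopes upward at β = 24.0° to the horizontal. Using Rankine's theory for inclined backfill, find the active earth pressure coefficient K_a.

0.428

K_a = cos β · (cos β − √(cos²β − cos²φ)) / (cos β + √(cos²β − cos²φ)).
cos β = 0.9135, cos φ = 0.8517, √(cos²β − cos²φ) = 0.3303.
K_a = 0.9135 × (0.9135 − 0.3303)/(0.9135 + 0.3303) = 0.4283.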